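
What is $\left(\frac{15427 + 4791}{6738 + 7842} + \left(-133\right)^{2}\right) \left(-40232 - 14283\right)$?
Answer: $- \frac{1406082705857}{1458} \approx -9.6439 \cdot 10^{8}$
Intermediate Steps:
$\left(\frac{15427 + 4791}{6738 + 7842} + \left(-133\right)^{2}\right) \left(-40232 - 14283\right) = \left(\frac{20218}{14580} + 17689\right) \left(-54515\right) = \left(20218 \cdot \frac{1}{14580} + 17689\right) \left(-54515\right) = \left(\frac{10109}{7290} + 17689\right) \left(-54515\right) = \frac{128962919}{7290} \left(-54515\right) = - \frac{1406082705857}{1458}$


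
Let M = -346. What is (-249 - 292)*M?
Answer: 187186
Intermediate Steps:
(-249 - 292)*M = (-249 - 292)*(-346) = -541*(-346) = 187186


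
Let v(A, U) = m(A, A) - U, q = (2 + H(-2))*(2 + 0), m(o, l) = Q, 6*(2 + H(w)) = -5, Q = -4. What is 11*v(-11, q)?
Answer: -77/3 ≈ -25.667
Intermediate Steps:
H(w) = -17/6 (H(w) = -2 + (⅙)*(-5) = -2 - ⅚ = -17/6)
m(o, l) = -4
q = -5/3 (q = (2 - 17/6)*(2 + 0) = -⅚*2 = -5/3 ≈ -1.6667)
v(A, U) = -4 - U
11*v(-11, q) = 11*(-4 - 1*(-5/3)) = 11*(-4 + 5/3) = 11*(-7/3) = -77/3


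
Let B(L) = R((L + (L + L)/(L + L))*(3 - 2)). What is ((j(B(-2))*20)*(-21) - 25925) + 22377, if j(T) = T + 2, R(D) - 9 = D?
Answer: -7748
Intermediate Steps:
R(D) = 9 + D
B(L) = 10 + L (B(L) = 9 + (L + (L + L)/(L + L))*(3 - 2) = 9 + (L + (2*L)/((2*L)))*1 = 9 + (L + (2*L)*(1/(2*L)))*1 = 9 + (L + 1)*1 = 9 + (1 + L)*1 = 9 + (1 + L) = 10 + L)
j(T) = 2 + T
((j(B(-2))*20)*(-21) - 25925) + 22377 = (((2 + (10 - 2))*20)*(-21) - 25925) + 22377 = (((2 + 8)*20)*(-21) - 25925) + 22377 = ((10*20)*(-21) - 25925) + 22377 = (200*(-21) - 25925) + 22377 = (-4200 - 25925) + 22377 = -30125 + 22377 = -7748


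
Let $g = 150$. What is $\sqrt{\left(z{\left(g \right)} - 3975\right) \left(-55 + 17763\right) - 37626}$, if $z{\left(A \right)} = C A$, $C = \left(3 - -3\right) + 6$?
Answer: $3 i \sqrt{4283614} \approx 6209.1 i$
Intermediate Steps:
$C = 12$ ($C = \left(3 + 3\right) + 6 = 6 + 6 = 12$)
$z{\left(A \right)} = 12 A$
$\sqrt{\left(z{\left(g \right)} - 3975\right) \left(-55 + 17763\right) - 37626} = \sqrt{\left(12 \cdot 150 - 3975\right) \left(-55 + 17763\right) - 37626} = \sqrt{\left(1800 - 3975\right) 17708 - 37626} = \sqrt{\left(-2175\right) 17708 - 37626} = \sqrt{-38514900 - 37626} = \sqrt{-38552526} = 3 i \sqrt{4283614}$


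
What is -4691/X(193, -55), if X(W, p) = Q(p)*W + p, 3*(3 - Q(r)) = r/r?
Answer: -14073/1379 ≈ -10.205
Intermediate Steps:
Q(r) = 8/3 (Q(r) = 3 - r/(3*r) = 3 - 1/3*1 = 3 - 1/3 = 8/3)
X(W, p) = p + 8*W/3 (X(W, p) = 8*W/3 + p = p + 8*W/3)
-4691/X(193, -55) = -4691/(-55 + (8/3)*193) = -4691/(-55 + 1544/3) = -4691/1379/3 = -4691*3/1379 = -14073/1379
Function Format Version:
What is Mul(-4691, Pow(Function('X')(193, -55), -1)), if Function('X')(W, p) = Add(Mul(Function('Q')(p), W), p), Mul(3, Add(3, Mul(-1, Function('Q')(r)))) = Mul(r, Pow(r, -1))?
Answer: Rational(-14073, 1379) ≈ -10.205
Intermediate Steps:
Function('Q')(r) = Rational(8, 3) (Function('Q')(r) = Add(3, Mul(Rational(-1, 3), Mul(r, Pow(r, -1)))) = Add(3, Mul(Rational(-1, 3), 1)) = Add(3, Rational(-1, 3)) = Rational(8, 3))
Function('X')(W, p) = Add(p, Mul(Rational(8, 3), W)) (Function('X')(W, p) = Add(Mul(Rational(8, 3), W), p) = Add(p, Mul(Rational(8, 3), W)))
Mul(-4691, Pow(Function('X')(193, -55), -1)) = Mul(-4691, Pow(Add(-55, Mul(Rational(8, 3), 193)), -1)) = Mul(-4691, Pow(Add(-55, Rational(1544, 3)), -1)) = Mul(-4691, Pow(Rational(1379, 3), -1)) = Mul(-4691, Rational(3, 1379)) = Rational(-14073, 1379)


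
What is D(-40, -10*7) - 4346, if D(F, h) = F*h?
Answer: -1546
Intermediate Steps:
D(-40, -10*7) - 4346 = -(-400)*7 - 4346 = -40*(-70) - 4346 = 2800 - 4346 = -1546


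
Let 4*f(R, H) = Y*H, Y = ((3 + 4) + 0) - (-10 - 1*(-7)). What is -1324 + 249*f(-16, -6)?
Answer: -5059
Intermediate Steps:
Y = 10 (Y = (7 + 0) - (-10 + 7) = 7 - 1*(-3) = 7 + 3 = 10)
f(R, H) = 5*H/2 (f(R, H) = (10*H)/4 = 5*H/2)
-1324 + 249*f(-16, -6) = -1324 + 249*((5/2)*(-6)) = -1324 + 249*(-15) = -1324 - 3735 = -5059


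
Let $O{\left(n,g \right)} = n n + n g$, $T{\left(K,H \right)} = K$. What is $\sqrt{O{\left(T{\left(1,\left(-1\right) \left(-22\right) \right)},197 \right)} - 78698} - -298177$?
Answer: $298177 + 10 i \sqrt{785} \approx 2.9818 \cdot 10^{5} + 280.18 i$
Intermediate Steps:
$O{\left(n,g \right)} = n^{2} + g n$
$\sqrt{O{\left(T{\left(1,\left(-1\right) \left(-22\right) \right)},197 \right)} - 78698} - -298177 = \sqrt{1 \left(197 + 1\right) - 78698} - -298177 = \sqrt{1 \cdot 198 - 78698} + 298177 = \sqrt{198 - 78698} + 298177 = \sqrt{-78500} + 298177 = 10 i \sqrt{785} + 298177 = 298177 + 10 i \sqrt{785}$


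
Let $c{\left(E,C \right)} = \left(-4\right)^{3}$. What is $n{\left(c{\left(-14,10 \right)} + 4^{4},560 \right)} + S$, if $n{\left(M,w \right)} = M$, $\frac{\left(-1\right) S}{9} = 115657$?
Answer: $-1040721$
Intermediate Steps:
$S = -1040913$ ($S = \left(-9\right) 115657 = -1040913$)
$c{\left(E,C \right)} = -64$
$n{\left(c{\left(-14,10 \right)} + 4^{4},560 \right)} + S = \left(-64 + 4^{4}\right) - 1040913 = \left(-64 + 256\right) - 1040913 = 192 - 1040913 = -1040721$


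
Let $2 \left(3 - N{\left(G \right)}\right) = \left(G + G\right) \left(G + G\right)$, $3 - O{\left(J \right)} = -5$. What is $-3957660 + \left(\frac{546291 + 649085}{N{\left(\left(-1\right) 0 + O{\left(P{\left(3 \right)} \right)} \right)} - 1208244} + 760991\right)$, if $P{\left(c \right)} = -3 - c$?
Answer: $- \frac{3862756918237}{1208369} \approx -3.1967 \cdot 10^{6}$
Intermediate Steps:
$O{\left(J \right)} = 8$ ($O{\left(J \right)} = 3 - -5 = 3 + 5 = 8$)
$N{\left(G \right)} = 3 - 2 G^{2}$ ($N{\left(G \right)} = 3 - \frac{\left(G + G\right) \left(G + G\right)}{2} = 3 - \frac{2 G 2 G}{2} = 3 - \frac{4 G^{2}}{2} = 3 - 2 G^{2}$)
$-3957660 + \left(\frac{546291 + 649085}{N{\left(\left(-1\right) 0 + O{\left(P{\left(3 \right)} \right)} \right)} - 1208244} + 760991\right) = -3957660 + \left(\frac{546291 + 649085}{\left(3 - 2 \left(\left(-1\right) 0 + 8\right)^{2}\right) - 1208244} + 760991\right) = -3957660 + \left(\frac{1195376}{\left(3 - 2 \left(0 + 8\right)^{2}\right) - 1208244} + 760991\right) = -3957660 + \left(\frac{1195376}{\left(3 - 2 \cdot 8^{2}\right) - 1208244} + 760991\right) = -3957660 + \left(\frac{1195376}{\left(3 - 128\right) - 1208244} + 760991\right) = -3957660 + \left(\frac{1195376}{-125 - 1208244} + 760991\right) = -3957660 + \left(\frac{1195376}{-1208369} + 760991\right) = -3957660 + \left(1195376 \left(- \frac{1}{1208369}\right) + 760991\right) = -3957660 + \left(- \frac{1195376}{1208369} + 760991\right) = -3957660 + \frac{919556738303}{1208369} = - \frac{3862756918237}{1208369}$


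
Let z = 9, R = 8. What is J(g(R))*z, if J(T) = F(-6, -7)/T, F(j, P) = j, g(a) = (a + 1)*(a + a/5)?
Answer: -5/8 ≈ -0.62500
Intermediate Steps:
g(a) = 6*a*(1 + a)/5 (g(a) = (1 + a)*(a + a*(1/5)) = (1 + a)*(a + a/5) = (1 + a)*(6*a/5) = 6*a*(1 + a)/5)
J(T) = -6/T
J(g(R))*z = -6*5/(48*(1 + 8))*9 = -6/((6/5)*8*9)*9 = -6/432/5*9 = -6*5/432*9 = -5/72*9 = -5/8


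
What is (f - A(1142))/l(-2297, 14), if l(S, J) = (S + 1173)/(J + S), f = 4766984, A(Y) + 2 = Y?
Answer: 2720105463/281 ≈ 9.6801e+6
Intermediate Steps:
A(Y) = -2 + Y
l(S, J) = (1173 + S)/(J + S)
(f - A(1142))/l(-2297, 14) = (4766984 - (-2 + 1142))/(((1173 - 2297)/(14 - 2297))) = (4766984 - 1*1140)/((-1124/(-2283))) = (4766984 - 1140)/((-1/2283*(-1124))) = 4765844/(1124/2283) = 4765844*(2283/1124) = 2720105463/281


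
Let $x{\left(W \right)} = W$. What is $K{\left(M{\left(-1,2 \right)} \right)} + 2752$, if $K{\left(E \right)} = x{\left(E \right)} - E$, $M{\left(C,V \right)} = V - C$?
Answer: $2752$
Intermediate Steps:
$K{\left(E \right)} = 0$ ($K{\left(E \right)} = E - E = 0$)
$K{\left(M{\left(-1,2 \right)} \right)} + 2752 = 0 + 2752 = 2752$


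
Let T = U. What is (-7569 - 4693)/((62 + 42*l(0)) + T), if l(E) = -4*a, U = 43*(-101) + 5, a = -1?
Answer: 6131/2054 ≈ 2.9849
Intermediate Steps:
U = -4338 (U = -4343 + 5 = -4338)
l(E) = 4 (l(E) = -4*(-1) = 4)
T = -4338
(-7569 - 4693)/((62 + 42*l(0)) + T) = (-7569 - 4693)/((62 + 42*4) - 4338) = -12262/((62 + 168) - 4338) = -12262/(230 - 4338) = -12262/(-4108) = -12262*(-1/4108) = 6131/2054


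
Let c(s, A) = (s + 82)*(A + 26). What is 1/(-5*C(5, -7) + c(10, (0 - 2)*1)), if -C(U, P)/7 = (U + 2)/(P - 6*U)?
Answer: 37/81451 ≈ 0.00045426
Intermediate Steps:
C(U, P) = -7*(2 + U)/(P - 6*U) (C(U, P) = -7*(U + 2)/(P - 6*U) = -7*(2 + U)/(P - 6*U))
c(s, A) = (26 + A)*(82 + s) (c(s, A) = (82 + s)*(26 + A) = (26 + A)*(82 + s))
1/(-5*C(5, -7) + c(10, (0 - 2)*1)) = 1/(-35*(-2 - 1*5)/(-7 - 6*5) + (2132 + 26*10 + 82*((0 - 2)*1) + ((0 - 2)*1)*10)) = 1/(-35*(-2 - 5)/(-7 - 30) + (2132 + 260 + 82*(-2*1) - 2*1*10)) = 1/(-35*(-7)/(-37) + (2132 + 260 + 82*(-2) - 2*10)) = 1/(-35*(-1)*(-7)/37 + (2132 + 260 - 164 - 20)) = 1/(-5*49/37 + 2208) = 1/(-245/37 + 2208) = 1/(81451/37) = 37/81451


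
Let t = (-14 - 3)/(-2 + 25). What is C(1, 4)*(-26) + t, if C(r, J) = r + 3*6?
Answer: -11379/23 ≈ -494.74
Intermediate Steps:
t = -17/23 ≈ -0.73913
C(r, J) = 18 + r (C(r, J) = r + 18 = 18 + r)
C(1, 4)*(-26) + t = (18 + 1)*(-26) - 17/23 = 19*(-26) - 17/23 = -494 - 17/23 = -11379/23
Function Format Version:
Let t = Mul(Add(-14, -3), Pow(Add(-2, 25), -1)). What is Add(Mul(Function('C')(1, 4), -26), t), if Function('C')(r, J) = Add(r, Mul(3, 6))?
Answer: Rational(-11379, 23) ≈ -494.74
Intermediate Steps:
t = Rational(-17, 23) (t = Mul(-17, Pow(23, -1)) = Mul(-17, Rational(1, 23)) = Rational(-17, 23) ≈ -0.73913)
Function('C')(r, J) = Add(18, r) (Function('C')(r, J) = Add(r, 18) = Add(18, r))
Add(Mul(Function('C')(1, 4), -26), t) = Add(Mul(Add(18, 1), -26), Rational(-17, 23)) = Add(Mul(19, -26), Rational(-17, 23)) = Add(-494, Rational(-17, 23)) = Rational(-11379, 23)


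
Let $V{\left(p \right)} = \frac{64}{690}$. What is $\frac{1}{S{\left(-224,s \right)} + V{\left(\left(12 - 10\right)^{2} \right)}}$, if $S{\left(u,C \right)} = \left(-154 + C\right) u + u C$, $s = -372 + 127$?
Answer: $\frac{345}{49768352} \approx 6.9321 \cdot 10^{-6}$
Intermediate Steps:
$s = -245$
$V{\left(p \right)} = \frac{32}{345}$ ($V{\left(p \right)} = 64 \cdot \frac{1}{690} = \frac{32}{345}$)
$S{\left(u,C \right)} = C u + u \left(-154 + C\right)$ ($S{\left(u,C \right)} = u \left(-154 + C\right) + C u = C u + u \left(-154 + C\right)$)
$\frac{1}{S{\left(-224,s \right)} + V{\left(\left(12 - 10\right)^{2} \right)}} = \frac{1}{2 \left(-224\right) \left(-77 - 245\right) + \frac{32}{345}} = \frac{1}{2 \left(-224\right) \left(-322\right) + \frac{32}{345}} = \frac{1}{144256 + \frac{32}{345}} = \frac{1}{\frac{49768352}{345}} = \frac{345}{49768352}$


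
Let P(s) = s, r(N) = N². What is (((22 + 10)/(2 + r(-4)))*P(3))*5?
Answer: 80/3 ≈ 26.667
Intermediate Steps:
(((22 + 10)/(2 + r(-4)))*P(3))*5 = (((22 + 10)/(2 + (-4)²))*3)*5 = ((32/(2 + 16))*3)*5 = ((32/18)*3)*5 = ((32*(1/18))*3)*5 = ((16/9)*3)*5 = (16/3)*5 = 80/3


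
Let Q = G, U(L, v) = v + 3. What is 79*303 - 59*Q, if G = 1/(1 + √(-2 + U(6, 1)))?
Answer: 23996 - 59*√2 ≈ 23913.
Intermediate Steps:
U(L, v) = 3 + v
G = 1/(1 + √2) (G = 1/(1 + √(-2 + (3 + 1))) = 1/(1 + √(-2 + 4)) = 1/(1 + √2) ≈ 0.41421)
Q = -1 + √2 ≈ 0.41421
79*303 - 59*Q = 79*303 - 59*(-1 + √2) = 23937 + (59 - 59*√2) = 23996 - 59*√2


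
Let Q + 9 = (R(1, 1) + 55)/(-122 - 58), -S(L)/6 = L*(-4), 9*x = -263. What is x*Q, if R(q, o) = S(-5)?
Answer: 81793/324 ≈ 252.45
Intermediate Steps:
x = -263/9 (x = (⅑)*(-263) = -263/9 ≈ -29.222)
S(L) = 24*L (S(L) = -6*L*(-4) = -(-24)*L = 24*L)
R(q, o) = -120 (R(q, o) = 24*(-5) = -120)
Q = -311/36 (Q = -9 + (-120 + 55)/(-122 - 58) = -9 - 65/(-180) = -9 - 65*(-1/180) = -9 + 13/36 = -311/36 ≈ -8.6389)
x*Q = -263/9*(-311/36) = 81793/324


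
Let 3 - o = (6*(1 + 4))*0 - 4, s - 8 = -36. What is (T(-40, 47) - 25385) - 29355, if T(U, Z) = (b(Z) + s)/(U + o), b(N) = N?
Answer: -1806439/33 ≈ -54741.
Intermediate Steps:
s = -28 (s = 8 - 36 = -28)
o = 7 (o = 3 - ((6*(1 + 4))*0 - 4) = 3 - ((6*5)*0 - 4) = 3 - (30*0 - 4) = 3 - (0 - 4) = 3 - 1*(-4) = 3 + 4 = 7)
T(U, Z) = (-28 + Z)/(7 + U) (T(U, Z) = (Z - 28)/(U + 7) = (-28 + Z)/(7 + U))
(T(-40, 47) - 25385) - 29355 = ((-28 + 47)/(7 - 40) - 25385) - 29355 = (19/(-33) - 25385) - 29355 = (-1/33*19 - 25385) - 29355 = (-19/33 - 25385) - 29355 = -837724/33 - 29355 = -1806439/33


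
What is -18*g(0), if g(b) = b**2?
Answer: 0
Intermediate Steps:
-18*g(0) = -18*0**2 = -18*0 = 0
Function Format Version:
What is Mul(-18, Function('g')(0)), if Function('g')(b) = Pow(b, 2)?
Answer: 0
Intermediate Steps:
Mul(-18, Function('g')(0)) = Mul(-18, Pow(0, 2)) = Mul(-18, 0) = 0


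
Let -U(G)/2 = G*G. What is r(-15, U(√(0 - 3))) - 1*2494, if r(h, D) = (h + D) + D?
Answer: -2497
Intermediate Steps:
U(G) = -2*G² (U(G) = -2*G*G = -2*G²)
r(h, D) = h + 2*D (r(h, D) = (D + h) + D = h + 2*D)
r(-15, U(√(0 - 3))) - 1*2494 = (-15 + 2*(-2*(√(0 - 3))²)) - 1*2494 = (-15 + 2*(-2*(√(-3))²)) - 2494 = (-15 + 2*(-2*(I*√3)²)) - 2494 = (-15 + 2*(-2*(-3))) - 2494 = (-15 + 2*6) - 2494 = (-15 + 12) - 2494 = -3 - 2494 = -2497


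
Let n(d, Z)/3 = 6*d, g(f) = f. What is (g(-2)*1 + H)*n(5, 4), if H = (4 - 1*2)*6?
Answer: 900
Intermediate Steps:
n(d, Z) = 18*d (n(d, Z) = 3*(6*d) = 18*d)
H = 12 (H = (4 - 2)*6 = 2*6 = 12)
(g(-2)*1 + H)*n(5, 4) = (-2*1 + 12)*(18*5) = (-2 + 12)*90 = 10*90 = 900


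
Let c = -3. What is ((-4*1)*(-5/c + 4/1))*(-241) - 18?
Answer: 16334/3 ≈ 5444.7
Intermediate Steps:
((-4*1)*(-5/c + 4/1))*(-241) - 18 = ((-4*1)*(-5/(-3) + 4/1))*(-241) - 18 = -4*(-5*(-1/3) + 4*1)*(-241) - 18 = -4*(5/3 + 4)*(-241) - 18 = -4*17/3*(-241) - 18 = -68/3*(-241) - 18 = 16388/3 - 18 = 16334/3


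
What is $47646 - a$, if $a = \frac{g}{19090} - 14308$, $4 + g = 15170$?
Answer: $\frac{591343347}{9545} \approx 61953.0$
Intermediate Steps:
$g = 15166$ ($g = -4 + 15170 = 15166$)
$a = - \frac{136562277}{9545}$ ($a = \frac{15166}{19090} - 14308 = 15166 \cdot \frac{1}{19090} - 14308 = \frac{7583}{9545} - 14308 = - \frac{136562277}{9545} \approx -14307.0$)
$47646 - a = 47646 - - \frac{136562277}{9545} = 47646 + \frac{136562277}{9545} = \frac{591343347}{9545}$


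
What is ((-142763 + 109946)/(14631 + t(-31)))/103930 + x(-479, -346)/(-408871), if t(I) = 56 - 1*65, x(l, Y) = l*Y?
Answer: -83957829177749/207115575808220 ≈ -0.40537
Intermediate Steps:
x(l, Y) = Y*l
t(I) = -9 (t(I) = 56 - 65 = -9)
((-142763 + 109946)/(14631 + t(-31)))/103930 + x(-479, -346)/(-408871) = ((-142763 + 109946)/(14631 - 9))/103930 - 346*(-479)/(-408871) = -32817/14622*(1/103930) + 165734*(-1/408871) = -32817*1/14622*(1/103930) - 165734/408871 = -10939/4874*1/103930 - 165734/408871 = -10939/506554820 - 165734/408871 = -83957829177749/207115575808220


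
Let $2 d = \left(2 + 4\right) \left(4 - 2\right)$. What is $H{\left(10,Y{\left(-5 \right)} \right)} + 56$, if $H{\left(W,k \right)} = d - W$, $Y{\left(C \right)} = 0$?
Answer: $52$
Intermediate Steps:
$d = 6$ ($d = \frac{\left(2 + 4\right) \left(4 - 2\right)}{2} = \frac{6 \cdot 2}{2} = \frac{1}{2} \cdot 12 = 6$)
$H{\left(W,k \right)} = 6 - W$
$H{\left(10,Y{\left(-5 \right)} \right)} + 56 = \left(6 - 10\right) + 56 = -4 + 56 = 52$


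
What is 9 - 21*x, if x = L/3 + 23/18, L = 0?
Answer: -107/6 ≈ -17.833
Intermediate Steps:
x = 23/18 (x = 0/3 + 23/18 = 0*(1/3) + 23*(1/18) = 0 + 23/18 = 23/18 ≈ 1.2778)
9 - 21*x = 9 - 21*23/18 = 9 - 161/6 = -107/6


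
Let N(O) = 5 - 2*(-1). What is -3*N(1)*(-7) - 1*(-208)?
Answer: 355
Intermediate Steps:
N(O) = 7 (N(O) = 5 + 2 = 7)
-3*N(1)*(-7) - 1*(-208) = -3*7*(-7) - 1*(-208) = -21*(-7) + 208 = 147 + 208 = 355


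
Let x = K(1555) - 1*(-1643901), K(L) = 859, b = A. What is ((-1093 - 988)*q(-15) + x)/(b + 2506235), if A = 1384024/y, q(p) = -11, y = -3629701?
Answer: 6053074502351/9096882301711 ≈ 0.66540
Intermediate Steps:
A = -1384024/3629701 (A = 1384024/(-3629701) = 1384024*(-1/3629701) = -1384024/3629701 ≈ -0.38131)
b = -1384024/3629701 ≈ -0.38131
x = 1644760 (x = 859 - 1*(-1643901) = 859 + 1643901 = 1644760)
((-1093 - 988)*q(-15) + x)/(b + 2506235) = ((-1093 - 988)*(-11) + 1644760)/(-1384024/3629701 + 2506235) = (-2081*(-11) + 1644760)/(9096882301711/3629701) = (22891 + 1644760)*(3629701/9096882301711) = 1667651*(3629701/9096882301711) = 6053074502351/9096882301711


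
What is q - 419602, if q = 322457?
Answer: -97145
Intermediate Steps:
q - 419602 = 322457 - 419602 = -97145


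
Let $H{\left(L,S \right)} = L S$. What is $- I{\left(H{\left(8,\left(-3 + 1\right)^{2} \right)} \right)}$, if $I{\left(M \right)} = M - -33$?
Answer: $-65$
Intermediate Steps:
$I{\left(M \right)} = 33 + M$ ($I{\left(M \right)} = M + 33 = 33 + M$)
$- I{\left(H{\left(8,\left(-3 + 1\right)^{2} \right)} \right)} = - (33 + 8 \left(-3 + 1\right)^{2}) = - (33 + 8 \left(-2\right)^{2}) = - (33 + 8 \cdot 4) = - (33 + 32) = \left(-1\right) 65 = -65$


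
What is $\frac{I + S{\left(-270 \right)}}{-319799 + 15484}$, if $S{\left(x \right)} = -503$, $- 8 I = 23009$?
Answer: $\frac{27033}{2434520} \approx 0.011104$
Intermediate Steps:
$I = - \frac{23009}{8}$ ($I = \left(- \frac{1}{8}\right) 23009 = - \frac{23009}{8} \approx -2876.1$)
$\frac{I + S{\left(-270 \right)}}{-319799 + 15484} = \frac{- \frac{23009}{8} - 503}{-319799 + 15484} = - \frac{27033}{8 \left(-304315\right)} = \left(- \frac{27033}{8}\right) \left(- \frac{1}{304315}\right) = \frac{27033}{2434520}$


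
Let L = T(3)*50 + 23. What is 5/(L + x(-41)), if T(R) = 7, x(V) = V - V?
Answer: 5/373 ≈ 0.013405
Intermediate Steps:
x(V) = 0
L = 373 (L = 7*50 + 23 = 350 + 23 = 373)
5/(L + x(-41)) = 5/(373 + 0) = 5/373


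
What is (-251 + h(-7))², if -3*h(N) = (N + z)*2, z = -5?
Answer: 59049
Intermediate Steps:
h(N) = 10/3 - 2*N/3 (h(N) = -(N - 5)*2/3 = -(-5 + N)*2/3 = -(-10 + 2*N)/3 = 10/3 - 2*N/3)
(-251 + h(-7))² = (-251 + (10/3 - ⅔*(-7)))² = (-251 + (10/3 + 14/3))² = (-251 + 8)² = (-243)² = 59049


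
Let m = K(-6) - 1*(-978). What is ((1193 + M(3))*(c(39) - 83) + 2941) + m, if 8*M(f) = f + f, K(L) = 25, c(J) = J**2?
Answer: 3441113/2 ≈ 1.7206e+6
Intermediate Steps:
M(f) = f/4 (M(f) = (f + f)/8 = (2*f)/8 = f/4)
m = 1003 (m = 25 - 1*(-978) = 25 + 978 = 1003)
((1193 + M(3))*(c(39) - 83) + 2941) + m = ((1193 + (1/4)*3)*(39**2 - 83) + 2941) + 1003 = ((1193 + 3/4)*(1521 - 83) + 2941) + 1003 = ((4775/4)*1438 + 2941) + 1003 = (3433225/2 + 2941) + 1003 = 3439107/2 + 1003 = 3441113/2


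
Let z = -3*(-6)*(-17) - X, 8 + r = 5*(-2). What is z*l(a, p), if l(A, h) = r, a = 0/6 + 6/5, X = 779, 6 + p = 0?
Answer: 19530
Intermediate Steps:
r = -18 (r = -8 + 5*(-2) = -8 - 10 = -18)
p = -6 (p = -6 + 0 = -6)
a = 6/5 (a = 0*(⅙) + 6*(⅕) = 0 + 6/5 = 6/5 ≈ 1.2000)
l(A, h) = -18
z = -1085 (z = -3*(-6)*(-17) - 1*779 = 18*(-17) - 779 = -306 - 779 = -1085)
z*l(a, p) = -1085*(-18) = 19530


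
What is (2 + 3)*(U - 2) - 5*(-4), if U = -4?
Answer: -10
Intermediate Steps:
(2 + 3)*(U - 2) - 5*(-4) = (2 + 3)*(-4 - 2) - 5*(-4) = 5*(-6) + 20 = -30 + 20 = -10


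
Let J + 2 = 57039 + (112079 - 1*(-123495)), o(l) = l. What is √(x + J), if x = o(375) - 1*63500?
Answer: √229486 ≈ 479.05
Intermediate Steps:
x = -63125 (x = 375 - 1*63500 = 375 - 63500 = -63125)
J = 292611 (J = -2 + (57039 + (112079 - 1*(-123495))) = -2 + (57039 + (112079 + 123495)) = -2 + (57039 + 235574) = -2 + 292613 = 292611)
√(x + J) = √(-63125 + 292611) = √229486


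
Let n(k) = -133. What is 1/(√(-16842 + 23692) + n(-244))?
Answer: -133/10839 - 5*√274/10839 ≈ -0.019906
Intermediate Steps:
1/(√(-16842 + 23692) + n(-244)) = 1/(√(-16842 + 23692) - 133) = 1/(√6850 - 133) = 1/(5*√274 - 133) = 1/(-133 + 5*√274)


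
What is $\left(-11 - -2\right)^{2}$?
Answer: $81$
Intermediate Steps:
$\left(-11 - -2\right)^{2} = \left(-11 + 2\right)^{2} = \left(-9\right)^{2} = 81$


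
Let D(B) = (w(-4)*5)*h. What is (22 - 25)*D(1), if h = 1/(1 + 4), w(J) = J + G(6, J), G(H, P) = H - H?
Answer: 12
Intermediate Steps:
G(H, P) = 0
w(J) = J (w(J) = J + 0 = J)
h = 1/5 ≈ 0.20000
D(B) = -4 (D(B) = -4*5*(1/5) = -20*1/5 = -4)
(22 - 25)*D(1) = (22 - 25)*(-4) = -3*(-4) = 12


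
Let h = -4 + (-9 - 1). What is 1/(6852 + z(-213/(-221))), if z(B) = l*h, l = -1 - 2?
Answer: 1/6894 ≈ 0.00014505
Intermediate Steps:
l = -3
h = -14 (h = -4 - 10 = -14)
z(B) = 42 (z(B) = -3*(-14) = 42)
1/(6852 + z(-213/(-221))) = 1/(6852 + 42) = 1/6894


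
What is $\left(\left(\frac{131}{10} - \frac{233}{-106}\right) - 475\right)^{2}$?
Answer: $\frac{14840356041}{70225} \approx 2.1133 \cdot 10^{5}$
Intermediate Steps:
$\left(\left(\frac{131}{10} - \frac{233}{-106}\right) - 475\right)^{2} = \left(\left(131 \cdot \frac{1}{10} - - \frac{233}{106}\right) - 475\right)^{2} = \left(\left(\frac{131}{10} + \frac{233}{106}\right) - 475\right)^{2} = \left(\frac{4054}{265} - 475\right)^{2} = \left(- \frac{121821}{265}\right)^{2} = \frac{14840356041}{70225}$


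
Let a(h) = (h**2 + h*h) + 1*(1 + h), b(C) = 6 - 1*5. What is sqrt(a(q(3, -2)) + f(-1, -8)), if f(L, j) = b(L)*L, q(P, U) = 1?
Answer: sqrt(3) ≈ 1.7320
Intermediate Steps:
b(C) = 1 (b(C) = 6 - 5 = 1)
a(h) = 1 + h + 2*h**2 (a(h) = (h**2 + h**2) + (1 + h) = 2*h**2 + (1 + h) = 1 + h + 2*h**2)
f(L, j) = L (f(L, j) = 1*L = L)
sqrt(a(q(3, -2)) + f(-1, -8)) = sqrt((1 + 1 + 2*1**2) - 1) = sqrt((1 + 1 + 2*1) - 1) = sqrt((1 + 1 + 2) - 1) = sqrt(4 - 1) = sqrt(3)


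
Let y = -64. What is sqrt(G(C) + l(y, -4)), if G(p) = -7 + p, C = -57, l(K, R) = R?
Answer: 2*I*sqrt(17) ≈ 8.2462*I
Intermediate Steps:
sqrt(G(C) + l(y, -4)) = sqrt((-7 - 57) - 4) = sqrt(-64 - 4) = sqrt(-68) = 2*I*sqrt(17)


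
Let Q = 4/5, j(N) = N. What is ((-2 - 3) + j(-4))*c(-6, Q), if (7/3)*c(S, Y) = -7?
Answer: 27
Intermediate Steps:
Q = ⅘ (Q = 4*(⅕) = ⅘ ≈ 0.80000)
c(S, Y) = -3 (c(S, Y) = (3/7)*(-7) = -3)
((-2 - 3) + j(-4))*c(-6, Q) = ((-2 - 3) - 4)*(-3) = (-5 - 4)*(-3) = -9*(-3) = 27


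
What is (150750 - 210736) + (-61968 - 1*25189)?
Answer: -147143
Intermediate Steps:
(150750 - 210736) + (-61968 - 1*25189) = -59986 + (-61968 - 25189) = -59986 - 87157 = -147143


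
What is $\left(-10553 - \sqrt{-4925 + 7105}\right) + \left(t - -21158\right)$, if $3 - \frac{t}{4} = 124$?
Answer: $10121 - 2 \sqrt{545} \approx 10074.0$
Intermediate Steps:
$t = -484$ ($t = 12 - 496 = -484$)
$\left(-10553 - \sqrt{-4925 + 7105}\right) + \left(t - -21158\right) = \left(-10553 - \sqrt{-4925 + 7105}\right) - -20674 = \left(-10553 - \sqrt{2180}\right) + \left(-484 + 21158\right) = \left(-10553 - 2 \sqrt{545}\right) + 20674 = 10121 - 2 \sqrt{545}$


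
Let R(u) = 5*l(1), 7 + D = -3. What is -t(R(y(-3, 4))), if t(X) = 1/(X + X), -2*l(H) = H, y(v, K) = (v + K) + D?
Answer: ⅕ ≈ 0.20000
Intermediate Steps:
D = -10 (D = -7 - 3 = -10)
y(v, K) = -10 + K + v (y(v, K) = (v + K) - 10 = (K + v) - 10 = -10 + K + v)
l(H) = -H/2
R(u) = -5/2 (R(u) = 5*(-½*1) = 5*(-½) = -5/2)
t(X) = 1/(2*X)
-t(R(y(-3, 4))) = -1/(2*(-5/2)) = -(-2)/(2*5) = -1*(-⅕) = ⅕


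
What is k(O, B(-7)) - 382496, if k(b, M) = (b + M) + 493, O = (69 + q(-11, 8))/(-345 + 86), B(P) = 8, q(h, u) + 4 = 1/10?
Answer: -141338243/370 ≈ -3.8200e+5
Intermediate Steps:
q(h, u) = -39/10 (q(h, u) = -4 + 1/10 = -4 + ⅒ = -39/10)
O = -93/370 (O = (69 - 39/10)/(-345 + 86) = (651/10)/(-259) = (651/10)*(-1/259) = -93/370 ≈ -0.25135)
k(b, M) = 493 + M + b (k(b, M) = (M + b) + 493 = 493 + M + b)
k(O, B(-7)) - 382496 = (493 + 8 - 93/370) - 382496 = 185277/370 - 382496 = -141338243/370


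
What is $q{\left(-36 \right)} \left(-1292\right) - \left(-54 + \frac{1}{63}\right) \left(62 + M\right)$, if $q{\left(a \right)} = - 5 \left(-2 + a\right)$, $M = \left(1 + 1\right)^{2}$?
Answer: $- \frac{5080258}{21} \approx -2.4192 \cdot 10^{5}$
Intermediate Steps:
$M = 4$ ($M = 2^{2} = 4$)
$q{\left(a \right)} = 10 - 5 a$
$q{\left(-36 \right)} \left(-1292\right) - \left(-54 + \frac{1}{63}\right) \left(62 + M\right) = \left(10 - -180\right) \left(-1292\right) - \left(-54 + \frac{1}{63}\right) \left(62 + 4\right) = \left(10 + 180\right) \left(-1292\right) - \left(-54 + \frac{1}{63}\right) 66 = 190 \left(-1292\right) - \left(- \frac{3401}{63}\right) 66 = -245480 - - \frac{74822}{21} = -245480 + \frac{74822}{21} = - \frac{5080258}{21}$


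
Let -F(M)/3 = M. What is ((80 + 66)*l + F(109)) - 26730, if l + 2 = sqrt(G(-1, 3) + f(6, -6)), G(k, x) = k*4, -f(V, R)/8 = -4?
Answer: -27349 + 292*sqrt(7) ≈ -26576.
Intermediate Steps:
f(V, R) = 32 (f(V, R) = -8*(-4) = 32)
F(M) = -3*M
G(k, x) = 4*k
l = -2 + 2*sqrt(7) (l = -2 + sqrt(4*(-1) + 32) = -2 + sqrt(-4 + 32) = -2 + sqrt(28) = -2 + 2*sqrt(7) ≈ 3.2915)
((80 + 66)*l + F(109)) - 26730 = ((80 + 66)*(-2 + 2*sqrt(7)) - 3*109) - 26730 = (146*(-2 + 2*sqrt(7)) - 327) - 26730 = ((-292 + 292*sqrt(7)) - 327) - 26730 = (-619 + 292*sqrt(7)) - 26730 = -27349 + 292*sqrt(7)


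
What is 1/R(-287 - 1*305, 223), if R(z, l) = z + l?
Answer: -1/369 ≈ -0.0027100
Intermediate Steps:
R(z, l) = l + z
1/R(-287 - 1*305, 223) = 1/(223 + (-287 - 1*305)) = 1/(223 + (-287 - 305)) = 1/(223 - 592) = 1/(-369) = -1/369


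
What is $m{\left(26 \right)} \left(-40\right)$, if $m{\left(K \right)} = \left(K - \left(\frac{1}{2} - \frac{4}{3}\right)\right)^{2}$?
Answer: $- \frac{259210}{9} \approx -28801.0$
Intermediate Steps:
$m{\left(K \right)} = \left(\frac{5}{6} + K\right)^{2}$ ($m{\left(K \right)} = \left(K - - \frac{5}{6}\right)^{2} = \left(K + \left(- \frac{1}{2} + \frac{4}{3}\right)\right)^{2} = \left(K + \frac{5}{6}\right)^{2} = \left(\frac{5}{6} + K\right)^{2}$)
$m{\left(26 \right)} \left(-40\right) = \frac{\left(5 + 6 \cdot 26\right)^{2}}{36} \left(-40\right) = \frac{\left(5 + 156\right)^{2}}{36} \left(-40\right) = \frac{161^{2}}{36} \left(-40\right) = \frac{1}{36} \cdot 25921 \left(-40\right) = \frac{25921}{36} \left(-40\right) = - \frac{259210}{9}$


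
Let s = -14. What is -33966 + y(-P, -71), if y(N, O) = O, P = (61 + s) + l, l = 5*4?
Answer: -34037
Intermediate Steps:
l = 20
P = 67 (P = (61 - 14) + 20 = 47 + 20 = 67)
-33966 + y(-P, -71) = -33966 - 71 = -34037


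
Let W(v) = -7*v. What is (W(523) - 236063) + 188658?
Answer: -51066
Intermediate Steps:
(W(523) - 236063) + 188658 = (-7*523 - 236063) + 188658 = (-3661 - 236063) + 188658 = -239724 + 188658 = -51066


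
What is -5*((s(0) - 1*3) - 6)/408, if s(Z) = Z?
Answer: 15/136 ≈ 0.11029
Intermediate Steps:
-5*((s(0) - 1*3) - 6)/408 = -5*((0 - 1*3) - 6)/408 = -5*((0 - 3) - 6)*(1/408) = -5*(-3 - 6)*(1/408) = -5*(-9)*(1/408) = 45*(1/408) = 15/136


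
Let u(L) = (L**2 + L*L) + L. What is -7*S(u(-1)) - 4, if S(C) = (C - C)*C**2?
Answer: -4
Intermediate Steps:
u(L) = L + 2*L**2 (u(L) = (L**2 + L**2) + L = 2*L**2 + L = L + 2*L**2)
S(C) = 0 (S(C) = 0*C**2 = 0)
-7*S(u(-1)) - 4 = -7*0 - 4 = 0 - 4 = -4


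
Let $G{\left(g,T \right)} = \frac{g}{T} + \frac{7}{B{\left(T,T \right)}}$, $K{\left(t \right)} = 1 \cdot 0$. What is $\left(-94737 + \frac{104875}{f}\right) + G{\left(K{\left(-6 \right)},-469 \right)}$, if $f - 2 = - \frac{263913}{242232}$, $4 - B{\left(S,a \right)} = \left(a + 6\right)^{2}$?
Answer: $\frac{322243536423796}{15759471705} \approx 20448.0$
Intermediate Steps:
$B{\left(S,a \right)} = 4 - \left(6 + a\right)^{2}$ ($B{\left(S,a \right)} = 4 - \left(a + 6\right)^{2} = 4 - \left(6 + a\right)^{2}$)
$f = \frac{73517}{80744}$ ($f = 2 - \frac{263913}{242232} = 2 - \frac{87971}{80744} = \frac{73517}{80744} \approx 0.91049$)
$K{\left(t \right)} = 0$
$G{\left(g,T \right)} = \frac{7}{4 - \left(6 + T\right)^{2}} + \frac{g}{T}$ ($G{\left(g,T \right)} = \frac{g}{T} + \frac{7}{4 - \left(6 + T\right)^{2}} = \frac{7}{4 - \left(6 + T\right)^{2}} + \frac{g}{T}$)
$\left(-94737 + \frac{104875}{f}\right) + G{\left(K{\left(-6 \right)},-469 \right)} = \left(-94737 + \frac{104875}{\frac{73517}{80744}}\right) + \left(- \frac{7}{-4 + \left(6 - 469\right)^{2}} + \frac{0}{-469}\right) = \left(-94737 + 104875 \cdot \frac{80744}{73517}\right) + \left(- \frac{7}{-4 + \left(-463\right)^{2}} + 0 \left(- \frac{1}{469}\right)\right) = \left(-94737 + \frac{8468027000}{73517}\right) + \left(- \frac{7}{-4 + 214369} + 0\right) = \frac{1503246971}{73517} + \left(- \frac{7}{214365} + 0\right) = \frac{1503246971}{73517} - \frac{7}{214365} = \frac{322243536423796}{15759471705}$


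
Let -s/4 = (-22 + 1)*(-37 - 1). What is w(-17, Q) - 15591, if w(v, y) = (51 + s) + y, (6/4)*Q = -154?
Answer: -56504/3 ≈ -18835.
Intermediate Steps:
Q = -308/3 (Q = (2/3)*(-154) = -308/3 ≈ -102.67)
s = -3192 (s = -4*(-22 + 1)*(-37 - 1) = -(-84)*(-38) = -4*798 = -3192)
w(v, y) = -3141 + y (w(v, y) = (51 - 3192) + y = -3141 + y)
w(-17, Q) - 15591 = (-3141 - 308/3) - 15591 = -9731/3 - 15591 = -56504/3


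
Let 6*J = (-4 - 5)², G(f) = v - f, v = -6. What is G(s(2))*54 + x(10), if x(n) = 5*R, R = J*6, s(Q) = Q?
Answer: -27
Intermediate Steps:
G(f) = -6 - f
J = 27/2 (J = (-4 - 5)²/6 = (⅙)*(-9)² = (⅙)*81 = 27/2 ≈ 13.500)
R = 81 (R = (27/2)*6 = 81)
x(n) = 405 (x(n) = 5*81 = 405)
G(s(2))*54 + x(10) = (-6 - 1*2)*54 + 405 = (-6 - 2)*54 + 405 = -8*54 + 405 = -432 + 405 = -27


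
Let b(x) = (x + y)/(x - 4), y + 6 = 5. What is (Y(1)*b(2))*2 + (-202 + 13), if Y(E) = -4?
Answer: -185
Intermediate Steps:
y = -1 (y = -6 + 5 = -1)
b(x) = (-1 + x)/(-4 + x) (b(x) = (x - 1)/(x - 4) = (-1 + x)/(-4 + x))
(Y(1)*b(2))*2 + (-202 + 13) = -4*(-1 + 2)/(-4 + 2)*2 + (-202 + 13) = -4/(-2)*2 - 189 = -(-2)*2 - 189 = -4*(-½)*2 - 189 = 2*2 - 189 = 4 - 189 = -185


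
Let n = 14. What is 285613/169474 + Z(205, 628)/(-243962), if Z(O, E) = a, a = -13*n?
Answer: 34854781487/20672607994 ≈ 1.6860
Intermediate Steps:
a = -182 (a = -13*14 = -182)
Z(O, E) = -182
285613/169474 + Z(205, 628)/(-243962) = 285613/169474 - 182/(-243962) = 285613*(1/169474) - 182*(-1/243962) = 285613/169474 + 91/121981 = 34854781487/20672607994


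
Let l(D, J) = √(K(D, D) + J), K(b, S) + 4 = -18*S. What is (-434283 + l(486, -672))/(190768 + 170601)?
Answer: -434283/361369 + 4*I*√589/361369 ≈ -1.2018 + 0.00026864*I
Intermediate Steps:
K(b, S) = -4 - 18*S
l(D, J) = √(-4 + J - 18*D) (l(D, J) = √((-4 - 18*D) + J) = √(-4 + J - 18*D))
(-434283 + l(486, -672))/(190768 + 170601) = (-434283 + √(-4 - 672 - 18*486))/(190768 + 170601) = (-434283 + √(-4 - 672 - 8748))/361369 = (-434283 + √(-9424))*(1/361369) = (-434283 + 4*I*√589)*(1/361369) = -434283/361369 + 4*I*√589/361369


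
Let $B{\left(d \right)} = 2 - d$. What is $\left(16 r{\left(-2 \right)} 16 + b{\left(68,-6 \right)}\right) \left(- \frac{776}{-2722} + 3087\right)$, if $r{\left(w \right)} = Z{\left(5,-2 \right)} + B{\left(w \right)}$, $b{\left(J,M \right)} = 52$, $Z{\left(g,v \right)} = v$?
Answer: $\frac{2369812380}{1361} \approx 1.7412 \cdot 10^{6}$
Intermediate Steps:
$r{\left(w \right)} = - w$ ($r{\left(w \right)} = -2 - \left(-2 + w\right) = - w$)
$\left(16 r{\left(-2 \right)} 16 + b{\left(68,-6 \right)}\right) \left(- \frac{776}{-2722} + 3087\right) = \left(16 \left(\left(-1\right) \left(-2\right)\right) 16 + 52\right) \left(- \frac{776}{-2722} + 3087\right) = \left(16 \cdot 2 \cdot 16 + 52\right) \left(\left(-776\right) \left(- \frac{1}{2722}\right) + 3087\right) = \left(32 \cdot 16 + 52\right) \left(\frac{388}{1361} + 3087\right) = \left(512 + 52\right) \frac{4201795}{1361} = 564 \cdot \frac{4201795}{1361} = \frac{2369812380}{1361}$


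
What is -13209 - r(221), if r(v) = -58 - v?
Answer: -12930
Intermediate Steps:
-13209 - r(221) = -13209 - (-58 - 1*221) = -13209 - (-58 - 221) = -13209 - 1*(-279) = -13209 + 279 = -12930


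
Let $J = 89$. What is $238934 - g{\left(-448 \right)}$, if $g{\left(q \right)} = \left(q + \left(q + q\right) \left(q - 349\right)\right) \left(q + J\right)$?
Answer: $256444310$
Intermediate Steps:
$g{\left(q \right)} = \left(89 + q\right) \left(q + 2 q \left(-349 + q\right)\right)$ ($g{\left(q \right)} = \left(q + \left(q + q\right) \left(q - 349\right)\right) \left(q + 89\right) = \left(q + 2 q \left(-349 + q\right)\right) \left(89 + q\right) = \left(89 + q\right) \left(q + 2 q \left(-349 + q\right)\right)$)
$238934 - g{\left(-448 \right)} = 238934 - - 448 \left(-62033 - -232512 + 2 \left(-448\right)^{2}\right) = 238934 - - 448 \left(-62033 + 232512 + 2 \cdot 200704\right) = 238934 - - 448 \left(-62033 + 232512 + 401408\right) = 238934 - \left(-448\right) 571887 = 238934 - -256205376 = 238934 + 256205376 = 256444310$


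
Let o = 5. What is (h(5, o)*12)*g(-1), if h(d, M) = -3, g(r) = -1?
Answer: 36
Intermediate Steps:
(h(5, o)*12)*g(-1) = -3*12*(-1) = -36*(-1) = 36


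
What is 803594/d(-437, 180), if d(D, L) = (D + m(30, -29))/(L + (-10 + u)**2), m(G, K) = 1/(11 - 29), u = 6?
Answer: -2835079632/7867 ≈ -3.6038e+5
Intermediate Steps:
m(G, K) = -1/18 (m(G, K) = 1/(-18) = -1/18)
d(D, L) = (-1/18 + D)/(16 + L) (d(D, L) = (D - 1/18)/(L + (-10 + 6)**2) = (-1/18 + D)/(L + (-4)**2) = (-1/18 + D)/(L + 16) = (-1/18 + D)/(16 + L))
803594/d(-437, 180) = 803594/(((-1/18 - 437)/(16 + 180))) = 803594/((-7867/18/196)) = 803594/(((1/196)*(-7867/18))) = 803594/(-7867/3528) = 803594*(-3528/7867) = -2835079632/7867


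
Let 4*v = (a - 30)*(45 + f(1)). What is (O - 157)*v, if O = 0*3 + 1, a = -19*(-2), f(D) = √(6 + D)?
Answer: -14040 - 312*√7 ≈ -14865.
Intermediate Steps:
a = 38
O = 1 (O = 0 + 1 = 1)
v = 90 + 2*√7 (v = ((38 - 30)*(45 + √(6 + 1)))/4 = (8*(45 + √7))/4 = (360 + 8*√7)/4 = 90 + 2*√7 ≈ 95.292)
(O - 157)*v = (1 - 157)*(90 + 2*√7) = -156*(90 + 2*√7) = -14040 - 312*√7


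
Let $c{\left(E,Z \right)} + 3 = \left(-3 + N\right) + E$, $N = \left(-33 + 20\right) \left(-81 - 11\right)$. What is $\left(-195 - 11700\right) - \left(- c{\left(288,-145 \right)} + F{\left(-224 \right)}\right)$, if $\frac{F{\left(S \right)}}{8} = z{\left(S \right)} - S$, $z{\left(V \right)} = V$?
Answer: $-10417$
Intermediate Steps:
$N = 1196$ ($N = \left(-13\right) \left(-92\right) = 1196$)
$F{\left(S \right)} = 0$ ($F{\left(S \right)} = 8 \left(S - S\right) = 8 \cdot 0 = 0$)
$c{\left(E,Z \right)} = 1190 + E$ ($c{\left(E,Z \right)} = -3 + \left(\left(-3 + 1196\right) + E\right) = -3 + \left(1193 + E\right) = 1190 + E$)
$\left(-195 - 11700\right) - \left(- c{\left(288,-145 \right)} + F{\left(-224 \right)}\right) = \left(-195 - 11700\right) + \left(\left(1190 + 288\right) - 0\right) = \left(-195 - 11700\right) + \left(1478 + 0\right) = -11895 + 1478 = -10417$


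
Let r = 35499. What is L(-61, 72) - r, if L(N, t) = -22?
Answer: -35521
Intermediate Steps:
L(-61, 72) - r = -22 - 1*35499 = -22 - 35499 = -35521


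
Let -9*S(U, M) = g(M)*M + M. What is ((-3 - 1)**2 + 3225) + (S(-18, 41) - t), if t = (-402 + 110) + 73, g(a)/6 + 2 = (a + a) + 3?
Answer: 10681/9 ≈ 1186.8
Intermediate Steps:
g(a) = 6 + 12*a (g(a) = -12 + 6*((a + a) + 3) = -12 + 6*(2*a + 3) = -12 + 6*(3 + 2*a) = -12 + (18 + 12*a) = 6 + 12*a)
S(U, M) = -M/9 - M*(6 + 12*M)/9 (S(U, M) = -((6 + 12*M)*M + M)/9 = -(M*(6 + 12*M) + M)/9 = -(M + M*(6 + 12*M))/9 = -M/9 - M*(6 + 12*M)/9)
t = -219 (t = -292 + 73 = -219)
((-3 - 1)**2 + 3225) + (S(-18, 41) - t) = ((-3 - 1)**2 + 3225) + (-1/9*41*(7 + 12*41) - 1*(-219)) = ((-4)**2 + 3225) + (-1/9*41*(7 + 492) + 219) = (16 + 3225) + (-1/9*41*499 + 219) = 3241 + (-20459/9 + 219) = 3241 - 18488/9 = 10681/9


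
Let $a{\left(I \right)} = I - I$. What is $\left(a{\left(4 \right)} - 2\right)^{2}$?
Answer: $4$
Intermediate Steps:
$a{\left(I \right)} = 0$
$\left(a{\left(4 \right)} - 2\right)^{2} = \left(0 - 2\right)^{2} = \left(-2\right)^{2} = 4$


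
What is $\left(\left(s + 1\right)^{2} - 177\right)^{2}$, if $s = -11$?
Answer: $5929$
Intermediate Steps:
$\left(\left(s + 1\right)^{2} - 177\right)^{2} = \left(\left(-11 + 1\right)^{2} - 177\right)^{2} = \left(\left(-10\right)^{2} - 177\right)^{2} = \left(100 - 177\right)^{2} = \left(-77\right)^{2} = 5929$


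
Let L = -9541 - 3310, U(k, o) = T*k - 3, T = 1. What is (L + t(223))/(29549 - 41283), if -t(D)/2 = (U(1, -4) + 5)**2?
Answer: 12869/11734 ≈ 1.0967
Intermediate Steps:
U(k, o) = -3 + k (U(k, o) = 1*k - 3 = k - 3 = -3 + k)
L = -12851
t(D) = -18 (t(D) = -2*((-3 + 1) + 5)**2 = -2*(-2 + 5)**2 = -2*3**2 = -2*9 = -18)
(L + t(223))/(29549 - 41283) = (-12851 - 18)/(29549 - 41283) = -12869/(-11734) = -12869*(-1/11734) = 12869/11734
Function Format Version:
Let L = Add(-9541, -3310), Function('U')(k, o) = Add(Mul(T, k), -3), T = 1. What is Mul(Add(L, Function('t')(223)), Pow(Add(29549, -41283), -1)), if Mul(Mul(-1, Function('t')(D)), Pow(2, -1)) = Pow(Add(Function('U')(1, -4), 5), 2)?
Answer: Rational(12869, 11734) ≈ 1.0967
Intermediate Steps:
Function('U')(k, o) = Add(-3, k) (Function('U')(k, o) = Add(Mul(1, k), -3) = Add(k, -3) = Add(-3, k))
L = -12851
Function('t')(D) = -18 (Function('t')(D) = Mul(-2, Pow(Add(Add(-3, 1), 5), 2)) = Mul(-2, Pow(Add(-2, 5), 2)) = Mul(-2, Pow(3, 2)) = Mul(-2, 9) = -18)
Mul(Add(L, Function('t')(223)), Pow(Add(29549, -41283), -1)) = Mul(Add(-12851, -18), Pow(Add(29549, -41283), -1)) = Mul(-12869, Pow(-11734, -1)) = Mul(-12869, Rational(-1, 11734)) = Rational(12869, 11734)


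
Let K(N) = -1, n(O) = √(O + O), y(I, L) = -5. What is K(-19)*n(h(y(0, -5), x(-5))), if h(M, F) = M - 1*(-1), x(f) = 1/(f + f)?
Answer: -2*I*√2 ≈ -2.8284*I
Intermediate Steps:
x(f) = 1/(2*f)
h(M, F) = 1 + M (h(M, F) = M + 1 = 1 + M)
n(O) = √2*√O (n(O) = √(2*O) = √2*√O)
K(-19)*n(h(y(0, -5), x(-5))) = -√2*√(1 - 5) = -√2*√(-4) = -√2*2*I = -2*I*√2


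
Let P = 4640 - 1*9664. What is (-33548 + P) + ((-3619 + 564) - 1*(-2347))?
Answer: -39280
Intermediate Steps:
P = -5024 (P = 4640 - 9664 = -5024)
(-33548 + P) + ((-3619 + 564) - 1*(-2347)) = (-33548 - 5024) + ((-3619 + 564) - 1*(-2347)) = -38572 + (-3055 + 2347) = -38572 - 708 = -39280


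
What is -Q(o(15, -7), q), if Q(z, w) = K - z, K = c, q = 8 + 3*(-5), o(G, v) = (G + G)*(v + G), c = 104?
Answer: 136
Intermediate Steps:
o(G, v) = 2*G*(G + v) (o(G, v) = (2*G)*(G + v) = 2*G*(G + v))
q = -7 (q = 8 - 15 = -7)
K = 104
Q(z, w) = 104 - z
-Q(o(15, -7), q) = -(104 - 2*15*(15 - 7)) = -(104 - 2*15*8) = -(104 - 1*240) = -(104 - 240) = -1*(-136) = 136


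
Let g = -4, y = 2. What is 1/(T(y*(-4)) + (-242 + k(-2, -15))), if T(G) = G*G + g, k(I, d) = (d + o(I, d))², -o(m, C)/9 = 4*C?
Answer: 1/275443 ≈ 3.6305e-6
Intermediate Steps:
o(m, C) = -36*C
k(I, d) = 1225*d² (k(I, d) = (d - 36*d)² = (-35*d)² = 1225*d²)
T(G) = -4 + G² (T(G) = G*G - 4 = G² - 4 = -4 + G²)
1/(T(y*(-4)) + (-242 + k(-2, -15))) = 1/((-4 + (2*(-4))²) + (-242 + 1225*(-15)²)) = 1/((-4 + (-8)²) + (-242 + 1225*225)) = 1/((-4 + 64) + (-242 + 275625)) = 1/(60 + 275383) = 1/275443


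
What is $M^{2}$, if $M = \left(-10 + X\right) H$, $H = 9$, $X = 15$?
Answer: $2025$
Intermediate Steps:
$M = 45$ ($M = \left(-10 + 15\right) 9 = 5 \cdot 9 = 45$)
$M^{2} = 45^{2} = 2025$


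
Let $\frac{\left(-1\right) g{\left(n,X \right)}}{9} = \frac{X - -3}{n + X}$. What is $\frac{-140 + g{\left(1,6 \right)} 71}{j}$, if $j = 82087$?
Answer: $- \frac{6731}{574609} \approx -0.011714$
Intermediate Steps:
$g{\left(n,X \right)} = - \frac{9 \left(3 + X\right)}{X + n}$ ($g{\left(n,X \right)} = - 9 \frac{X - -3}{n + X} = - 9 \frac{X + 3}{X + n} = - 9 \frac{3 + X}{X + n} = - \frac{9 \left(3 + X\right)}{X + n}$)
$\frac{-140 + g{\left(1,6 \right)} 71}{j} = \frac{-140 + \frac{9 \left(-3 - 6\right)}{6 + 1} \cdot 71}{82087} = \left(-140 + \frac{9 \left(-3 - 6\right)}{7} \cdot 71\right) \frac{1}{82087} = \left(-140 + 9 \cdot \frac{1}{7} \left(-9\right) 71\right) \frac{1}{82087} = \left(-140 - \frac{5751}{7}\right) \frac{1}{82087} = \left(- \frac{6731}{7}\right) \frac{1}{82087} = - \frac{6731}{574609}$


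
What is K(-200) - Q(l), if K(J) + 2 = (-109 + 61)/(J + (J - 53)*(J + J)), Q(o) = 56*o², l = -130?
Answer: -11948325256/12625 ≈ -9.4640e+5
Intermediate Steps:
K(J) = -2 - 48/(J + 2*J*(-53 + J)) (K(J) = -2 + (-109 + 61)/(J + (J - 53)*(J + J)) = -2 - 48/(J + (-53 + J)*(2*J)) = -2 - 48/(J + 2*J*(-53 + J)))
K(-200) - Q(l) = 2*(-24 - 2*(-200)² + 105*(-200))/(-200*(-105 + 2*(-200))) - 56*(-130)² = 2*(-1/200)*(-24 - 2*40000 - 21000)/(-105 - 400) - 56*16900 = 2*(-1/200)*(-24 - 80000 - 21000)/(-505) - 1*946400 = 2*(-1/200)*(-1/505)*(-101024) - 946400 = -25256/12625 - 946400 = -11948325256/12625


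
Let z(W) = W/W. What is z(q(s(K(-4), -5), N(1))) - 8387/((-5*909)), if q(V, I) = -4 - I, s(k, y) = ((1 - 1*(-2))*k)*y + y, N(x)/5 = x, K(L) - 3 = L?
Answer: 12932/4545 ≈ 2.8453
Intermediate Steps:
K(L) = 3 + L
N(x) = 5*x
s(k, y) = y + 3*k*y (s(k, y) = ((1 + 2)*k)*y + y = (3*k)*y + y = 3*k*y + y = y + 3*k*y)
z(W) = 1
z(q(s(K(-4), -5), N(1))) - 8387/((-5*909)) = 1 - 8387/((-5*909)) = 1 - 8387/(-4545) = 1 - 8387*(-1/4545) = 1 + 8387/4545 = 12932/4545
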